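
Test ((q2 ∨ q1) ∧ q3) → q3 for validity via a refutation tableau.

Assume the negation and expand:
Initial set: {F (((q2 ∨ q1) ∧ q3) → q3)}.
F (((q2 ∨ q1) ∧ q3) → q3): α-rule — add T ((q2 ∨ q1) ∧ q3), F q3.
T ((q2 ∨ q1) ∧ q3): α-rule — add T (q2 ∨ q1), T q3.
× closes — contains both q3 and ¬q3.
All 1 branch closes.
Every branch closed, so the negation is unsatisfiable and the formula is valid.

Valid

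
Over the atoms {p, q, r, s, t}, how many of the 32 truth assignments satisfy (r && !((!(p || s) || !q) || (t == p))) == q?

Initial set: {((r && !((!(p || s) || !q) || (t == p))) == q)}.
((r && !((!(p || s) || !q) || (t == p))) == q): β-rule — branch into (r && !((!(p || s) || !q) || (t == p))), q  //  !(r && !((!(p || s) || !q) || (t == p))), !q.
  branch 1 (add (r && !((!(p || s) || !q) || (t == p))), q):
    (r && !((!(p || s) || !q) || (t == p))): α-rule — add r, !((!(p || s) || !q) || (t == p)).
    !((!(p || s) || !q) || (t == p)): α-rule — add !(!(p || s) || !q), !(t == p).
    !(!(p || s) || !q): α-rule — add !!(p || s), !!q.
    !(t == p): β-rule — branch into t, !p  //  !t, p.
      branch 1.1 (add t, !p):
        !!(p || s): β-rule — branch into p  //  s.
          branch 1.1.1 (add p):
            × closes — contains both p and !p.
          branch 1.1.2 (add s):
            ○ open, literals {p=0, q=1, r=1, s=1, t=1}.
      branch 1.2 (add !t, p):
        !!(p || s): β-rule — branch into p  //  s.
          branch 1.2.1 (add p):
            ○ open, literals {p=1, q=1, r=1, t=0}.
          branch 1.2.2 (add s):
            ○ open, literals {p=1, q=1, r=1, s=1, t=0}.
  branch 2 (add !(r && !((!(p || s) || !q) || (t == p))), !q):
    !(r && !((!(p || s) || !q) || (t == p))): β-rule — branch into !r  //  !!((!(p || s) || !q) || (t == p)).
      branch 2.1 (add !r):
        ○ open, literals {q=0, r=0}.
      branch 2.2 (add !!((!(p || s) || !q) || (t == p))):
        !!((!(p || s) || !q) || (t == p)): β-rule — branch into (!(p || s) || !q)  //  (t == p).
          branch 2.2.1 (add (!(p || s) || !q)):
            (!(p || s) || !q): β-rule — branch into !(p || s)  //  !q.
              branch 2.2.1.1 (add !(p || s)):
                !(p || s): α-rule — add !p, !s.
                ○ open, literals {p=0, q=0, s=0}.
              branch 2.2.1.2 (add !q):
                ○ open, literals {q=0}.
          branch 2.2.2 (add (t == p)):
            (t == p): β-rule — branch into t, p  //  !t, !p.
              branch 2.2.2.1 (add t, p):
                ○ open, literals {p=1, q=0, t=1}.
              branch 2.2.2.2 (add !t, !p):
                ○ open, literals {p=0, q=0, t=0}.
1 branch closed, 8 open.
Each open branch fixes some atoms; the unmentioned ones are free. Counting distinct full assignments: branch {p=0, q=1, r=1, s=1, t=1} (none free) contributes 1 new; branch {p=1, q=1, r=1, t=0} (s) contributes 2 new; branch {p=1, q=1, r=1, s=1, t=0} (none free) contributes 0 new; branch {q=0, r=0} (p, s, t) contributes 8 new; branch {p=0, q=0, s=0} (r, t) contributes 2 new; branch {q=0} (p, r, s, t) contributes 6 new; branch {p=1, q=0, t=1} (r, s) contributes 0 new; branch {p=0, q=0, t=0} (r, s) contributes 0 new. Total: 19.

19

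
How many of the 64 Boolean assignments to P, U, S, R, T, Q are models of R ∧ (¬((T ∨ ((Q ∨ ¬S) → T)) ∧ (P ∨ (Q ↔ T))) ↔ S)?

Initial set: {(R ∧ (¬((T ∨ ((Q ∨ ¬S) → T)) ∧ (P ∨ (Q ↔ T))) ↔ S))}.
(R ∧ (¬((T ∨ ((Q ∨ ¬S) → T)) ∧ (P ∨ (Q ↔ T))) ↔ S)): α-rule — add R, (¬((T ∨ ((Q ∨ ¬S) → T)) ∧ (P ∨ (Q ↔ T))) ↔ S).
(¬((T ∨ ((Q ∨ ¬S) → T)) ∧ (P ∨ (Q ↔ T))) ↔ S): β-rule — branch into ¬((T ∨ ((Q ∨ ¬S) → T)) ∧ (P ∨ (Q ↔ T))), S  //  ¬¬((T ∨ ((Q ∨ ¬S) → T)) ∧ (P ∨ (Q ↔ T))), ¬S.
  branch 1 (add ¬((T ∨ ((Q ∨ ¬S) → T)) ∧ (P ∨ (Q ↔ T))), S):
    ¬((T ∨ ((Q ∨ ¬S) → T)) ∧ (P ∨ (Q ↔ T))): β-rule — branch into ¬(T ∨ ((Q ∨ ¬S) → T))  //  ¬(P ∨ (Q ↔ T)).
      branch 1.1 (add ¬(T ∨ ((Q ∨ ¬S) → T))):
        ¬(T ∨ ((Q ∨ ¬S) → T)): α-rule — add ¬T, ¬((Q ∨ ¬S) → T).
        ¬((Q ∨ ¬S) → T): α-rule — add (Q ∨ ¬S), ¬T.
        (Q ∨ ¬S): β-rule — branch into Q  //  ¬S.
          branch 1.1.1 (add Q):
            ○ open, literals {Q=T, R=T, S=T, T=F}.
          branch 1.1.2 (add ¬S):
            × closes — contains both S and ¬S.
      branch 1.2 (add ¬(P ∨ (Q ↔ T))):
        ¬(P ∨ (Q ↔ T)): α-rule — add ¬P, ¬(Q ↔ T).
        ¬(Q ↔ T): β-rule — branch into Q, ¬T  //  ¬Q, T.
          branch 1.2.1 (add Q, ¬T):
            ○ open, literals {P=F, Q=T, R=T, S=T, T=F}.
          branch 1.2.2 (add ¬Q, T):
            ○ open, literals {P=F, Q=F, R=T, S=T, T=T}.
  branch 2 (add ¬¬((T ∨ ((Q ∨ ¬S) → T)) ∧ (P ∨ (Q ↔ T))), ¬S):
    ¬¬((T ∨ ((Q ∨ ¬S) → T)) ∧ (P ∨ (Q ↔ T))): α-rule — add (T ∨ ((Q ∨ ¬S) → T)), (P ∨ (Q ↔ T)).
    (T ∨ ((Q ∨ ¬S) → T)): β-rule — branch into T  //  ((Q ∨ ¬S) → T).
      branch 2.1 (add T):
        (P ∨ (Q ↔ T)): β-rule — branch into P  //  (Q ↔ T).
          branch 2.1.1 (add P):
            ○ open, literals {P=T, R=T, S=F, T=T}.
          branch 2.1.2 (add (Q ↔ T)):
            (Q ↔ T): β-rule — branch into Q, T  //  ¬Q, ¬T.
              branch 2.1.2.1 (add Q, T):
                ○ open, literals {Q=T, R=T, S=F, T=T}.
              branch 2.1.2.2 (add ¬Q, ¬T):
                × closes — contains both T and ¬T.
      branch 2.2 (add ((Q ∨ ¬S) → T)):
        (P ∨ (Q ↔ T)): β-rule — branch into P  //  (Q ↔ T).
          branch 2.2.1 (add P):
            ((Q ∨ ¬S) → T): β-rule — branch into ¬(Q ∨ ¬S)  //  T.
              branch 2.2.1.1 (add ¬(Q ∨ ¬S)):
                ¬(Q ∨ ¬S): α-rule — add ¬Q, ¬¬S.
                × closes — contains both S and ¬S.
              branch 2.2.1.2 (add T):
                ○ open, literals {P=T, R=T, S=F, T=T}.
          branch 2.2.2 (add (Q ↔ T)):
            ((Q ∨ ¬S) → T): β-rule — branch into ¬(Q ∨ ¬S)  //  T.
              branch 2.2.2.1 (add ¬(Q ∨ ¬S)):
                ¬(Q ∨ ¬S): α-rule — add ¬Q, ¬¬S.
                × closes — contains both S and ¬S.
              branch 2.2.2.2 (add T):
                (Q ↔ T): β-rule — branch into Q, T  //  ¬Q, ¬T.
                  branch 2.2.2.2.1 (add Q, T):
                    ○ open, literals {Q=T, R=T, S=F, T=T}.
                  branch 2.2.2.2.2 (add ¬Q, ¬T):
                    × closes — contains both T and ¬T.
5 branches closed, 7 open.
Each open branch fixes some atoms; the unmentioned ones are free. Counting distinct full assignments: branch {Q=T, R=T, S=T, T=F} (P, U) contributes 4 new; branch {P=F, Q=T, R=T, S=T, T=F} (U) contributes 0 new; branch {P=F, Q=F, R=T, S=T, T=T} (U) contributes 2 new; branch {P=T, R=T, S=F, T=T} (U, Q) contributes 4 new; branch {Q=T, R=T, S=F, T=T} (P, U) contributes 2 new; branch {P=T, R=T, S=F, T=T} (U, Q) contributes 0 new; branch {Q=T, R=T, S=F, T=T} (P, U) contributes 0 new. Total: 12.

12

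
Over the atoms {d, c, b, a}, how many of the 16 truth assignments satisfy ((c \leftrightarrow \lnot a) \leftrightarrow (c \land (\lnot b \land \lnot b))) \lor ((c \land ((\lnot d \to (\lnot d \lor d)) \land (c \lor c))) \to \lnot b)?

Initial set: {(((c \leftrightarrow \lnot a) \leftrightarrow (c \land (\lnot b \land \lnot b))) \lor ((c \land ((\lnot d \to (\lnot d \lor d)) \land (c \lor c))) \to \lnot b))}.
(((c \leftrightarrow \lnot a) \leftrightarrow (c \land (\lnot b \land \lnot b))) \lor ((c \land ((\lnot d \to (\lnot d \lor d)) \land (c \lor c))) \to \lnot b)): β-rule — branch into ((c \leftrightarrow \lnot a) \leftrightarrow (c \land (\lnot b \land \lnot b)))  //  ((c \land ((\lnot d \to (\lnot d \lor d)) \land (c \lor c))) \to \lnot b).
  branch 1 (add ((c \leftrightarrow \lnot a) \leftrightarrow (c \land (\lnot b \land \lnot b)))):
    ((c \leftrightarrow \lnot a) \leftrightarrow (c \land (\lnot b \land \lnot b))): β-rule — branch into (c \leftrightarrow \lnot a), (c \land (\lnot b \land \lnot b))  //  \lnot (c \leftrightarrow \lnot a), \lnot (c \land (\lnot b \land \lnot b)).
      branch 1.1 (add (c \leftrightarrow \lnot a), (c \land (\lnot b \land \lnot b))):
        (c \land (\lnot b \land \lnot b)): α-rule — add c, (\lnot b \land \lnot b).
        (\lnot b \land \lnot b): α-rule — add \lnot b, \lnot b.
        (c \leftrightarrow \lnot a): β-rule — branch into c, \lnot a  //  \lnot c, \lnot \lnot a.
          branch 1.1.1 (add c, \lnot a):
            ○ open, literals {a=F, b=F, c=T}.
          branch 1.1.2 (add \lnot c, \lnot \lnot a):
            × closes — contains both c and \lnot c.
      branch 1.2 (add \lnot (c \leftrightarrow \lnot a), \lnot (c \land (\lnot b \land \lnot b))):
        \lnot (c \leftrightarrow \lnot a): β-rule — branch into c, \lnot \lnot a  //  \lnot c, \lnot a.
          branch 1.2.1 (add c, \lnot \lnot a):
            \lnot (c \land (\lnot b \land \lnot b)): β-rule — branch into \lnot c  //  \lnot (\lnot b \land \lnot b).
              branch 1.2.1.1 (add \lnot c):
                × closes — contains both c and \lnot c.
              branch 1.2.1.2 (add \lnot (\lnot b \land \lnot b)):
                \lnot (\lnot b \land \lnot b): β-rule — branch into \lnot \lnot b  //  \lnot \lnot b.
                  branch 1.2.1.2.1 (add \lnot \lnot b):
                    ○ open, literals {a=T, b=T, c=T}.
                  branch 1.2.1.2.2 (add \lnot \lnot b):
                    ○ open, literals {a=T, b=T, c=T}.
          branch 1.2.2 (add \lnot c, \lnot a):
            \lnot (c \land (\lnot b \land \lnot b)): β-rule — branch into \lnot c  //  \lnot (\lnot b \land \lnot b).
              branch 1.2.2.1 (add \lnot c):
                ○ open, literals {a=F, c=F}.
              branch 1.2.2.2 (add \lnot (\lnot b \land \lnot b)):
                \lnot (\lnot b \land \lnot b): β-rule — branch into \lnot \lnot b  //  \lnot \lnot b.
                  branch 1.2.2.2.1 (add \lnot \lnot b):
                    ○ open, literals {a=F, b=T, c=F}.
                  branch 1.2.2.2.2 (add \lnot \lnot b):
                    ○ open, literals {a=F, b=T, c=F}.
  branch 2 (add ((c \land ((\lnot d \to (\lnot d \lor d)) \land (c \lor c))) \to \lnot b)):
    ((c \land ((\lnot d \to (\lnot d \lor d)) \land (c \lor c))) \to \lnot b): β-rule — branch into \lnot (c \land ((\lnot d \to (\lnot d \lor d)) \land (c \lor c)))  //  \lnot b.
      branch 2.1 (add \lnot (c \land ((\lnot d \to (\lnot d \lor d)) \land (c \lor c)))):
        \lnot (c \land ((\lnot d \to (\lnot d \lor d)) \land (c \lor c))): β-rule — branch into \lnot c  //  \lnot ((\lnot d \to (\lnot d \lor d)) \land (c \lor c)).
          branch 2.1.1 (add \lnot c):
            ○ open, literals {c=F}.
          branch 2.1.2 (add \lnot ((\lnot d \to (\lnot d \lor d)) \land (c \lor c))):
            \lnot ((\lnot d \to (\lnot d \lor d)) \land (c \lor c)): β-rule — branch into \lnot (\lnot d \to (\lnot d \lor d))  //  \lnot (c \lor c).
              branch 2.1.2.1 (add \lnot (\lnot d \to (\lnot d \lor d))):
                \lnot (\lnot d \to (\lnot d \lor d)): α-rule — add \lnot d, \lnot (\lnot d \lor d).
                \lnot (\lnot d \lor d): α-rule — add \lnot \lnot d, \lnot d.
                × closes — contains both d and \lnot d.
              branch 2.1.2.2 (add \lnot (c \lor c)):
                \lnot (c \lor c): α-rule — add \lnot c, \lnot c.
                ○ open, literals {c=F}.
      branch 2.2 (add \lnot b):
        ○ open, literals {b=F}.
3 branches closed, 9 open.
Each open branch fixes some atoms; the unmentioned ones are free. Counting distinct full assignments: branch {a=F, b=F, c=T} (d) contributes 2 new; branch {a=T, b=T, c=T} (d) contributes 2 new; branch {a=T, b=T, c=T} (d) contributes 0 new; branch {a=F, c=F} (d, b) contributes 4 new; branch {a=F, b=T, c=F} (d) contributes 0 new; branch {a=F, b=T, c=F} (d) contributes 0 new; branch {c=F} (d, b, a) contributes 4 new; branch {c=F} (d, b, a) contributes 0 new; branch {b=F} (d, c, a) contributes 2 new. Total: 14.

14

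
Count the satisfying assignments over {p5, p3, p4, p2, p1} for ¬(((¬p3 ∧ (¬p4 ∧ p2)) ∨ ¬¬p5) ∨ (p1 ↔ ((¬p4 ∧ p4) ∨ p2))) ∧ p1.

Initial set: {T (¬(((¬p3 ∧ (¬p4 ∧ p2)) ∨ ¬¬p5) ∨ (p1 ↔ ((¬p4 ∧ p4) ∨ p2))) ∧ p1)}.
T (¬(((¬p3 ∧ (¬p4 ∧ p2)) ∨ ¬¬p5) ∨ (p1 ↔ ((¬p4 ∧ p4) ∨ p2))) ∧ p1): α-rule — add T ¬(((¬p3 ∧ (¬p4 ∧ p2)) ∨ ¬¬p5) ∨ (p1 ↔ ((¬p4 ∧ p4) ∨ p2))), T p1.
T ¬(((¬p3 ∧ (¬p4 ∧ p2)) ∨ ¬¬p5) ∨ (p1 ↔ ((¬p4 ∧ p4) ∨ p2))): α-rule — add F ((¬p3 ∧ (¬p4 ∧ p2)) ∨ ¬¬p5), F (p1 ↔ ((¬p4 ∧ p4) ∨ p2)).
F ((¬p3 ∧ (¬p4 ∧ p2)) ∨ ¬¬p5): α-rule — add F (¬p3 ∧ (¬p4 ∧ p2)), F ¬¬p5.
F ¬¬p5: drop double negation, giving F p5.
F (p1 ↔ ((¬p4 ∧ p4) ∨ p2)): β-rule — branch into T p1, F ((¬p4 ∧ p4) ∨ p2)  //  F p1, T ((¬p4 ∧ p4) ∨ p2).
  branch 1 (add T p1, F ((¬p4 ∧ p4) ∨ p2)):
    F ((¬p4 ∧ p4) ∨ p2): α-rule — add F (¬p4 ∧ p4), F p2.
    F (¬p3 ∧ (¬p4 ∧ p2)): β-rule — branch into F ¬p3  //  F (¬p4 ∧ p2).
      branch 1.1 (add F ¬p3):
        F (¬p4 ∧ p4): β-rule — branch into F ¬p4  //  F p4.
          branch 1.1.1 (add F ¬p4):
            ○ open, literals {p1=true, p2=false, p3=true, p4=true, p5=false}.
          branch 1.1.2 (add F p4):
            ○ open, literals {p1=true, p2=false, p3=true, p4=false, p5=false}.
      branch 1.2 (add F (¬p4 ∧ p2)):
        F (¬p4 ∧ p4): β-rule — branch into F ¬p4  //  F p4.
          branch 1.2.1 (add F ¬p4):
            F (¬p4 ∧ p2): β-rule — branch into F ¬p4  //  F p2.
              branch 1.2.1.1 (add F ¬p4):
                ○ open, literals {p1=true, p2=false, p4=true, p5=false}.
              branch 1.2.1.2 (add F p2):
                ○ open, literals {p1=true, p2=false, p4=true, p5=false}.
          branch 1.2.2 (add F p4):
            F (¬p4 ∧ p2): β-rule — branch into F ¬p4  //  F p2.
              branch 1.2.2.1 (add F ¬p4):
                × closes — contains both p4 and ¬p4.
              branch 1.2.2.2 (add F p2):
                ○ open, literals {p1=true, p2=false, p4=false, p5=false}.
  branch 2 (add F p1, T ((¬p4 ∧ p4) ∨ p2)):
    × closes — contains both p1 and ¬p1.
2 branches closed, 5 open.
Each open branch fixes some atoms; the unmentioned ones are free. Counting distinct full assignments: branch {p1=true, p2=false, p3=true, p4=true, p5=false} (none free) contributes 1 new; branch {p1=true, p2=false, p3=true, p4=false, p5=false} (none free) contributes 1 new; branch {p1=true, p2=false, p4=true, p5=false} (p3) contributes 1 new; branch {p1=true, p2=false, p4=true, p5=false} (p3) contributes 0 new; branch {p1=true, p2=false, p4=false, p5=false} (p3) contributes 1 new. Total: 4.

4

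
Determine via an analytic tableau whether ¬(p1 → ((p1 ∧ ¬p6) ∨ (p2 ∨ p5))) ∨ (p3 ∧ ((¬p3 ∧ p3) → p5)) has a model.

Initial set: {T (¬(p1 → ((p1 ∧ ¬p6) ∨ (p2 ∨ p5))) ∨ (p3 ∧ ((¬p3 ∧ p3) → p5)))}.
T (¬(p1 → ((p1 ∧ ¬p6) ∨ (p2 ∨ p5))) ∨ (p3 ∧ ((¬p3 ∧ p3) → p5))): β-rule — branch into T ¬(p1 → ((p1 ∧ ¬p6) ∨ (p2 ∨ p5)))  //  T (p3 ∧ ((¬p3 ∧ p3) → p5)).
  branch 1 (add T ¬(p1 → ((p1 ∧ ¬p6) ∨ (p2 ∨ p5)))):
    T ¬(p1 → ((p1 ∧ ¬p6) ∨ (p2 ∨ p5))): α-rule — add T p1, F ((p1 ∧ ¬p6) ∨ (p2 ∨ p5)).
    F ((p1 ∧ ¬p6) ∨ (p2 ∨ p5)): α-rule — add F (p1 ∧ ¬p6), F (p2 ∨ p5).
    F (p2 ∨ p5): α-rule — add F p2, F p5.
    F (p1 ∧ ¬p6): β-rule — branch into F p1  //  F ¬p6.
      branch 1.1 (add F p1):
        × closes — contains both p1 and ¬p1.
      branch 1.2 (add F ¬p6):
        ○ open, literals {p1=1, p2=0, p5=0, p6=1}.
  branch 2 (add T (p3 ∧ ((¬p3 ∧ p3) → p5))):
    T (p3 ∧ ((¬p3 ∧ p3) → p5)): α-rule — add T p3, T ((¬p3 ∧ p3) → p5).
    T ((¬p3 ∧ p3) → p5): β-rule — branch into F (¬p3 ∧ p3)  //  T p5.
      branch 2.1 (add F (¬p3 ∧ p3)):
        F (¬p3 ∧ p3): β-rule — branch into F ¬p3  //  F p3.
          branch 2.1.1 (add F ¬p3):
            ○ open, literals {p3=1}.
          branch 2.1.2 (add F p3):
            × closes — contains both p3 and ¬p3.
      branch 2.2 (add T p5):
        ○ open, literals {p3=1, p5=1}.
2 branches closed, 3 open.
An open branch gives a satisfying assignment: p1=1, p2=0, p5=0, p6=1.

Satisfiable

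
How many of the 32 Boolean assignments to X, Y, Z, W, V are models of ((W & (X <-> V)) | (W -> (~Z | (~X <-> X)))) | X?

Initial set: {(((W & (X <-> V)) | (W -> (~Z | (~X <-> X)))) | X)}.
(((W & (X <-> V)) | (W -> (~Z | (~X <-> X)))) | X): β-rule — branch into ((W & (X <-> V)) | (W -> (~Z | (~X <-> X))))  //  X.
  branch 1 (add ((W & (X <-> V)) | (W -> (~Z | (~X <-> X))))):
    ((W & (X <-> V)) | (W -> (~Z | (~X <-> X)))): β-rule — branch into (W & (X <-> V))  //  (W -> (~Z | (~X <-> X))).
      branch 1.1 (add (W & (X <-> V))):
        (W & (X <-> V)): α-rule — add W, (X <-> V).
        (X <-> V): β-rule — branch into X, V  //  ~X, ~V.
          branch 1.1.1 (add X, V):
            ○ open, literals {V=1, W=1, X=1}.
          branch 1.1.2 (add ~X, ~V):
            ○ open, literals {V=0, W=1, X=0}.
      branch 1.2 (add (W -> (~Z | (~X <-> X)))):
        (W -> (~Z | (~X <-> X))): β-rule — branch into ~W  //  (~Z | (~X <-> X)).
          branch 1.2.1 (add ~W):
            ○ open, literals {W=0}.
          branch 1.2.2 (add (~Z | (~X <-> X))):
            (~Z | (~X <-> X)): β-rule — branch into ~Z  //  (~X <-> X).
              branch 1.2.2.1 (add ~Z):
                ○ open, literals {Z=0}.
              branch 1.2.2.2 (add (~X <-> X)):
                (~X <-> X): β-rule — branch into ~X, X  //  ~~X, ~X.
                  branch 1.2.2.2.1 (add ~X, X):
                    × closes — contains both X and ~X.
                  branch 1.2.2.2.2 (add ~~X, ~X):
                    × closes — contains both X and ~X.
  branch 2 (add X):
    ○ open, literals {X=1}.
2 branches closed, 5 open.
Each open branch fixes some atoms; the unmentioned ones are free. Counting distinct full assignments: branch {V=1, W=1, X=1} (Y, Z) contributes 4 new; branch {V=0, W=1, X=0} (Y, Z) contributes 4 new; branch {W=0} (X, Y, Z, V) contributes 16 new; branch {Z=0} (X, Y, W, V) contributes 4 new; branch {X=1} (Y, Z, W, V) contributes 2 new. Total: 30.

30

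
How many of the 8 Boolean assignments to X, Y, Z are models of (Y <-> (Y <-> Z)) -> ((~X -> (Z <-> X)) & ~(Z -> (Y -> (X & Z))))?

4

Initial set: {((Y <-> (Y <-> Z)) -> ((~X -> (Z <-> X)) & ~(Z -> (Y -> (X & Z)))))}.
((Y <-> (Y <-> Z)) -> ((~X -> (Z <-> X)) & ~(Z -> (Y -> (X & Z))))): β-rule — branch into ~(Y <-> (Y <-> Z))  //  ((~X -> (Z <-> X)) & ~(Z -> (Y -> (X & Z)))).
  branch 1 (add ~(Y <-> (Y <-> Z))):
    ~(Y <-> (Y <-> Z)): β-rule — branch into Y, ~(Y <-> Z)  //  ~Y, (Y <-> Z).
      branch 1.1 (add Y, ~(Y <-> Z)):
        ~(Y <-> Z): β-rule — branch into Y, ~Z  //  ~Y, Z.
          branch 1.1.1 (add Y, ~Z):
            ○ open, literals {Y=T, Z=F}.
          branch 1.1.2 (add ~Y, Z):
            × closes — contains both Y and ~Y.
      branch 1.2 (add ~Y, (Y <-> Z)):
        (Y <-> Z): β-rule — branch into Y, Z  //  ~Y, ~Z.
          branch 1.2.1 (add Y, Z):
            × closes — contains both Y and ~Y.
          branch 1.2.2 (add ~Y, ~Z):
            ○ open, literals {Y=F, Z=F}.
  branch 2 (add ((~X -> (Z <-> X)) & ~(Z -> (Y -> (X & Z))))):
    ((~X -> (Z <-> X)) & ~(Z -> (Y -> (X & Z)))): α-rule — add (~X -> (Z <-> X)), ~(Z -> (Y -> (X & Z))).
    ~(Z -> (Y -> (X & Z))): α-rule — add Z, ~(Y -> (X & Z)).
    ~(Y -> (X & Z)): α-rule — add Y, ~(X & Z).
    (~X -> (Z <-> X)): β-rule — branch into ~~X  //  (Z <-> X).
      branch 2.1 (add ~~X):
        ~(X & Z): β-rule — branch into ~X  //  ~Z.
          branch 2.1.1 (add ~X):
            × closes — contains both X and ~X.
          branch 2.1.2 (add ~Z):
            × closes — contains both Z and ~Z.
      branch 2.2 (add (Z <-> X)):
        ~(X & Z): β-rule — branch into ~X  //  ~Z.
          branch 2.2.1 (add ~X):
            (Z <-> X): β-rule — branch into Z, X  //  ~Z, ~X.
              branch 2.2.1.1 (add Z, X):
                × closes — contains both X and ~X.
              branch 2.2.1.2 (add ~Z, ~X):
                × closes — contains both Z and ~Z.
          branch 2.2.2 (add ~Z):
            × closes — contains both Z and ~Z.
7 branches closed, 2 open.
Each open branch fixes some atoms; the unmentioned ones are free. Counting distinct full assignments: branch {Y=T, Z=F} (X) contributes 2 new; branch {Y=F, Z=F} (X) contributes 2 new. Total: 4.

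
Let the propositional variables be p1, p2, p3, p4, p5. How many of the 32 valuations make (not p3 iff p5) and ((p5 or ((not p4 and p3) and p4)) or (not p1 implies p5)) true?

12

Initial set: {((not p3 iff p5) and ((p5 or ((not p4 and p3) and p4)) or (not p1 implies p5)))}.
((not p3 iff p5) and ((p5 or ((not p4 and p3) and p4)) or (not p1 implies p5))): α-rule — add (not p3 iff p5), ((p5 or ((not p4 and p3) and p4)) or (not p1 implies p5)).
(not p3 iff p5): β-rule — branch into not p3, p5  //  not not p3, not p5.
  branch 1 (add not p3, p5):
    ((p5 or ((not p4 and p3) and p4)) or (not p1 implies p5)): β-rule — branch into (p5 or ((not p4 and p3) and p4))  //  (not p1 implies p5).
      branch 1.1 (add (p5 or ((not p4 and p3) and p4))):
        (p5 or ((not p4 and p3) and p4)): β-rule — branch into p5  //  ((not p4 and p3) and p4).
          branch 1.1.1 (add p5):
            ○ open, literals {p3=false, p5=true}.
          branch 1.1.2 (add ((not p4 and p3) and p4)):
            ((not p4 and p3) and p4): α-rule — add (not p4 and p3), p4.
            (not p4 and p3): α-rule — add not p4, p3.
            × closes — contains both p4 and not p4.
      branch 1.2 (add (not p1 implies p5)):
        (not p1 implies p5): β-rule — branch into not not p1  //  p5.
          branch 1.2.1 (add not not p1):
            ○ open, literals {p1=true, p3=false, p5=true}.
          branch 1.2.2 (add p5):
            ○ open, literals {p3=false, p5=true}.
  branch 2 (add not not p3, not p5):
    ((p5 or ((not p4 and p3) and p4)) or (not p1 implies p5)): β-rule — branch into (p5 or ((not p4 and p3) and p4))  //  (not p1 implies p5).
      branch 2.1 (add (p5 or ((not p4 and p3) and p4))):
        (p5 or ((not p4 and p3) and p4)): β-rule — branch into p5  //  ((not p4 and p3) and p4).
          branch 2.1.1 (add p5):
            × closes — contains both p5 and not p5.
          branch 2.1.2 (add ((not p4 and p3) and p4)):
            ((not p4 and p3) and p4): α-rule — add (not p4 and p3), p4.
            (not p4 and p3): α-rule — add not p4, p3.
            × closes — contains both p4 and not p4.
      branch 2.2 (add (not p1 implies p5)):
        (not p1 implies p5): β-rule — branch into not not p1  //  p5.
          branch 2.2.1 (add not not p1):
            ○ open, literals {p1=true, p3=true, p5=false}.
          branch 2.2.2 (add p5):
            × closes — contains both p5 and not p5.
4 branches closed, 4 open.
Each open branch fixes some atoms; the unmentioned ones are free. Counting distinct full assignments: branch {p3=false, p5=true} (p1, p2, p4) contributes 8 new; branch {p1=true, p3=false, p5=true} (p2, p4) contributes 0 new; branch {p3=false, p5=true} (p1, p2, p4) contributes 0 new; branch {p1=true, p3=true, p5=false} (p2, p4) contributes 4 new. Total: 12.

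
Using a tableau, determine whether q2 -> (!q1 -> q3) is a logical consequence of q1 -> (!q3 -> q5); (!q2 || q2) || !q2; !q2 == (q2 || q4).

Initial set: {T (q1 -> (!q3 -> q5)); T ((!q2 || q2) || !q2); T (!q2 == (q2 || q4)); F (q2 -> (!q1 -> q3))}.
F (q2 -> (!q1 -> q3)): α-rule — add T q2, F (!q1 -> q3).
F (!q1 -> q3): α-rule — add T !q1, F q3.
T (q1 -> (!q3 -> q5)): β-rule — branch into F q1  //  T (!q3 -> q5).
  branch 1 (add F q1):
    T ((!q2 || q2) || !q2): β-rule — branch into T (!q2 || q2)  //  T !q2.
      branch 1.1 (add T (!q2 || q2)):
        T (!q2 == (q2 || q4)): β-rule — branch into T !q2, T (q2 || q4)  //  F !q2, F (q2 || q4).
          branch 1.1.1 (add T !q2, T (q2 || q4)):
            × closes — contains both q2 and !q2.
          branch 1.1.2 (add F !q2, F (q2 || q4)):
            F (q2 || q4): α-rule — add F q2, F q4.
            × closes — contains both q2 and !q2.
      branch 1.2 (add T !q2):
        × closes — contains both q2 and !q2.
  branch 2 (add T (!q3 -> q5)):
    T ((!q2 || q2) || !q2): β-rule — branch into T (!q2 || q2)  //  T !q2.
      branch 2.1 (add T (!q2 || q2)):
        T (!q2 == (q2 || q4)): β-rule — branch into T !q2, T (q2 || q4)  //  F !q2, F (q2 || q4).
          branch 2.1.1 (add T !q2, T (q2 || q4)):
            × closes — contains both q2 and !q2.
          branch 2.1.2 (add F !q2, F (q2 || q4)):
            F (q2 || q4): α-rule — add F q2, F q4.
            × closes — contains both q2 and !q2.
      branch 2.2 (add T !q2):
        × closes — contains both q2 and !q2.
All 6 branches close.
Every branch closed, so the premises entail the conclusion.

Yes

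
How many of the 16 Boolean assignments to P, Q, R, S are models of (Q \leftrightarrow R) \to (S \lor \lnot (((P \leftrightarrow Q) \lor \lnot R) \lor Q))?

Initial set: {((Q \leftrightarrow R) \to (S \lor \lnot (((P \leftrightarrow Q) \lor \lnot R) \lor Q)))}.
((Q \leftrightarrow R) \to (S \lor \lnot (((P \leftrightarrow Q) \lor \lnot R) \lor Q))): β-rule — branch into \lnot (Q \leftrightarrow R)  //  (S \lor \lnot (((P \leftrightarrow Q) \lor \lnot R) \lor Q)).
  branch 1 (add \lnot (Q \leftrightarrow R)):
    \lnot (Q \leftrightarrow R): β-rule — branch into Q, \lnot R  //  \lnot Q, R.
      branch 1.1 (add Q, \lnot R):
        ○ open, literals {Q=1, R=0}.
      branch 1.2 (add \lnot Q, R):
        ○ open, literals {Q=0, R=1}.
  branch 2 (add (S \lor \lnot (((P \leftrightarrow Q) \lor \lnot R) \lor Q))):
    (S \lor \lnot (((P \leftrightarrow Q) \lor \lnot R) \lor Q)): β-rule — branch into S  //  \lnot (((P \leftrightarrow Q) \lor \lnot R) \lor Q).
      branch 2.1 (add S):
        ○ open, literals {S=1}.
      branch 2.2 (add \lnot (((P \leftrightarrow Q) \lor \lnot R) \lor Q)):
        \lnot (((P \leftrightarrow Q) \lor \lnot R) \lor Q): α-rule — add \lnot ((P \leftrightarrow Q) \lor \lnot R), \lnot Q.
        \lnot ((P \leftrightarrow Q) \lor \lnot R): α-rule — add \lnot (P \leftrightarrow Q), \lnot \lnot R.
        \lnot (P \leftrightarrow Q): β-rule — branch into P, \lnot Q  //  \lnot P, Q.
          branch 2.2.1 (add P, \lnot Q):
            ○ open, literals {P=1, Q=0, R=1}.
          branch 2.2.2 (add \lnot P, Q):
            × closes — contains both Q and \lnot Q.
1 branch closed, 4 open.
Each open branch fixes some atoms; the unmentioned ones are free. Counting distinct full assignments: branch {Q=1, R=0} (P, S) contributes 4 new; branch {Q=0, R=1} (P, S) contributes 4 new; branch {S=1} (P, Q, R) contributes 4 new; branch {P=1, Q=0, R=1} (S) contributes 0 new. Total: 12.

12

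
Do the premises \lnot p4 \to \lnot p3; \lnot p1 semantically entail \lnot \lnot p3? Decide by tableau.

Initial set: {T (\lnot p4 \to \lnot p3); T \lnot p1; F \lnot \lnot p3}.
F \lnot \lnot p3: drop double negation, giving F p3.
T (\lnot p4 \to \lnot p3): β-rule — branch into F \lnot p4  //  T \lnot p3.
  branch 1 (add F \lnot p4):
    ○ open, literals {p1=false, p3=false, p4=true}.
  branch 2 (add T \lnot p3):
    ○ open, literals {p1=false, p3=false}.
0 branches closed, 2 open.
An open branch gives a countermodel: p1=false, p3=false, p4=true (unmentioned atoms arbitrary); the premises hold there but the conclusion fails.

No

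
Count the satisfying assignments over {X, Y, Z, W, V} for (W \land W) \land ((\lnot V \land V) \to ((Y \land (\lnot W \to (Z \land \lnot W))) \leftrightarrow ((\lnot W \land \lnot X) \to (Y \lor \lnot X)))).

Initial set: {((W \land W) \land ((\lnot V \land V) \to ((Y \land (\lnot W \to (Z \land \lnot W))) \leftrightarrow ((\lnot W \land \lnot X) \to (Y \lor \lnot X)))))}.
((W \land W) \land ((\lnot V \land V) \to ((Y \land (\lnot W \to (Z \land \lnot W))) \leftrightarrow ((\lnot W \land \lnot X) \to (Y \lor \lnot X))))): α-rule — add (W \land W), ((\lnot V \land V) \to ((Y \land (\lnot W \to (Z \land \lnot W))) \leftrightarrow ((\lnot W \land \lnot X) \to (Y \lor \lnot X)))).
(W \land W): α-rule — add W, W.
((\lnot V \land V) \to ((Y \land (\lnot W \to (Z \land \lnot W))) \leftrightarrow ((\lnot W \land \lnot X) \to (Y \lor \lnot X)))): β-rule — branch into \lnot (\lnot V \land V)  //  ((Y \land (\lnot W \to (Z \land \lnot W))) \leftrightarrow ((\lnot W \land \lnot X) \to (Y \lor \lnot X))).
  branch 1 (add \lnot (\lnot V \land V)):
    \lnot (\lnot V \land V): β-rule — branch into \lnot \lnot V  //  \lnot V.
      branch 1.1 (add \lnot \lnot V):
        ○ open, literals {V=true, W=true}.
      branch 1.2 (add \lnot V):
        ○ open, literals {V=false, W=true}.
  branch 2 (add ((Y \land (\lnot W \to (Z \land \lnot W))) \leftrightarrow ((\lnot W \land \lnot X) \to (Y \lor \lnot X)))):
    ((Y \land (\lnot W \to (Z \land \lnot W))) \leftrightarrow ((\lnot W \land \lnot X) \to (Y \lor \lnot X))): β-rule — branch into (Y \land (\lnot W \to (Z \land \lnot W))), ((\lnot W \land \lnot X) \to (Y \lor \lnot X))  //  \lnot (Y \land (\lnot W \to (Z \land \lnot W))), \lnot ((\lnot W \land \lnot X) \to (Y \lor \lnot X)).
      branch 2.1 (add (Y \land (\lnot W \to (Z \land \lnot W))), ((\lnot W \land \lnot X) \to (Y \lor \lnot X))):
        (Y \land (\lnot W \to (Z \land \lnot W))): α-rule — add Y, (\lnot W \to (Z \land \lnot W)).
        ((\lnot W \land \lnot X) \to (Y \lor \lnot X)): β-rule — branch into \lnot (\lnot W \land \lnot X)  //  (Y \lor \lnot X).
          branch 2.1.1 (add \lnot (\lnot W \land \lnot X)):
            (\lnot W \to (Z \land \lnot W)): β-rule — branch into \lnot \lnot W  //  (Z \land \lnot W).
              branch 2.1.1.1 (add \lnot \lnot W):
                \lnot (\lnot W \land \lnot X): β-rule — branch into \lnot \lnot W  //  \lnot \lnot X.
                  branch 2.1.1.1.1 (add \lnot \lnot W):
                    ○ open, literals {W=true, Y=true}.
                  branch 2.1.1.1.2 (add \lnot \lnot X):
                    ○ open, literals {W=true, X=true, Y=true}.
              branch 2.1.1.2 (add (Z \land \lnot W)):
                (Z \land \lnot W): α-rule — add Z, \lnot W.
                × closes — contains both W and \lnot W.
          branch 2.1.2 (add (Y \lor \lnot X)):
            (\lnot W \to (Z \land \lnot W)): β-rule — branch into \lnot \lnot W  //  (Z \land \lnot W).
              branch 2.1.2.1 (add \lnot \lnot W):
                (Y \lor \lnot X): β-rule — branch into Y  //  \lnot X.
                  branch 2.1.2.1.1 (add Y):
                    ○ open, literals {W=true, Y=true}.
                  branch 2.1.2.1.2 (add \lnot X):
                    ○ open, literals {W=true, X=false, Y=true}.
              branch 2.1.2.2 (add (Z \land \lnot W)):
                (Z \land \lnot W): α-rule — add Z, \lnot W.
                × closes — contains both W and \lnot W.
      branch 2.2 (add \lnot (Y \land (\lnot W \to (Z \land \lnot W))), \lnot ((\lnot W \land \lnot X) \to (Y \lor \lnot X))):
        \lnot ((\lnot W \land \lnot X) \to (Y \lor \lnot X)): α-rule — add (\lnot W \land \lnot X), \lnot (Y \lor \lnot X).
        (\lnot W \land \lnot X): α-rule — add \lnot W, \lnot X.
        × closes — contains both W and \lnot W.
3 branches closed, 6 open.
Each open branch fixes some atoms; the unmentioned ones are free. Counting distinct full assignments: branch {V=true, W=true} (X, Y, Z) contributes 8 new; branch {V=false, W=true} (X, Y, Z) contributes 8 new; branch {W=true, Y=true} (X, Z, V) contributes 0 new; branch {W=true, X=true, Y=true} (Z, V) contributes 0 new; branch {W=true, Y=true} (X, Z, V) contributes 0 new; branch {W=true, X=false, Y=true} (Z, V) contributes 0 new. Total: 16.

16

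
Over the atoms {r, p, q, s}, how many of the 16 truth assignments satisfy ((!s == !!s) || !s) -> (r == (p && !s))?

12

Initial set: {T (((!s == !!s) || !s) -> (r == (p && !s)))}.
T (((!s == !!s) || !s) -> (r == (p && !s))): β-rule — branch into F ((!s == !!s) || !s)  //  T (r == (p && !s)).
  branch 1 (add F ((!s == !!s) || !s)):
    F ((!s == !!s) || !s): α-rule — add F (!s == !!s), F !s.
    F (!s == !!s): β-rule — branch into T !s, F !!s  //  F !s, T !!s.
      branch 1.1 (add T !s, F !!s):
        × closes — contains both s and !s.
      branch 1.2 (add F !s, T !!s):
        T !!s: drop double negation, giving T s.
        ○ open, literals {s=T}.
  branch 2 (add T (r == (p && !s))):
    T (r == (p && !s)): β-rule — branch into T r, T (p && !s)  //  F r, F (p && !s).
      branch 2.1 (add T r, T (p && !s)):
        T (p && !s): α-rule — add T p, T !s.
        ○ open, literals {p=T, r=T, s=F}.
      branch 2.2 (add F r, F (p && !s)):
        F (p && !s): β-rule — branch into F p  //  F !s.
          branch 2.2.1 (add F p):
            ○ open, literals {p=F, r=F}.
          branch 2.2.2 (add F !s):
            ○ open, literals {r=F, s=T}.
1 branch closed, 4 open.
Each open branch fixes some atoms; the unmentioned ones are free. Counting distinct full assignments: branch {s=T} (r, p, q) contributes 8 new; branch {p=T, r=T, s=F} (q) contributes 2 new; branch {p=F, r=F} (q, s) contributes 2 new; branch {r=F, s=T} (p, q) contributes 0 new. Total: 12.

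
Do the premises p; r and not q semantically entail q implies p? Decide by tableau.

Yes

Initial set: {p; (r and not q); not (q implies p)}.
(r and not q): α-rule — add r, not q.
not (q implies p): α-rule — add q, not p.
× closes — contains both q and not q.
All 1 branch closes.
Every branch closed, so the premises entail the conclusion.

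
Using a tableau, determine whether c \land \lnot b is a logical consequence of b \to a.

No

Initial set: {T (b \to a); F (c \land \lnot b)}.
T (b \to a): β-rule — branch into F b  //  T a.
  branch 1 (add F b):
    F (c \land \lnot b): β-rule — branch into F c  //  F \lnot b.
      branch 1.1 (add F c):
        ○ open, literals {b=F, c=F}.
      branch 1.2 (add F \lnot b):
        × closes — contains both b and \lnot b.
  branch 2 (add T a):
    F (c \land \lnot b): β-rule — branch into F c  //  F \lnot b.
      branch 2.1 (add F c):
        ○ open, literals {a=T, c=F}.
      branch 2.2 (add F \lnot b):
        ○ open, literals {a=T, b=T}.
1 branch closed, 3 open.
An open branch gives a countermodel: b=F, c=F (unmentioned atoms arbitrary); the premises hold there but the conclusion fails.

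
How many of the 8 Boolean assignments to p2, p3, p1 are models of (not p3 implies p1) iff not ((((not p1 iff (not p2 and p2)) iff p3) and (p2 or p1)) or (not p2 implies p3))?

Initial set: {T ((not p3 implies p1) iff not ((((not p1 iff (not p2 and p2)) iff p3) and (p2 or p1)) or (not p2 implies p3)))}.
T ((not p3 implies p1) iff not ((((not p1 iff (not p2 and p2)) iff p3) and (p2 or p1)) or (not p2 implies p3))): β-rule — branch into T (not p3 implies p1), T not ((((not p1 iff (not p2 and p2)) iff p3) and (p2 or p1)) or (not p2 implies p3))  //  F (not p3 implies p1), F not ((((not p1 iff (not p2 and p2)) iff p3) and (p2 or p1)) or (not p2 implies p3)).
  branch 1 (add T (not p3 implies p1), T not ((((not p1 iff (not p2 and p2)) iff p3) and (p2 or p1)) or (not p2 implies p3))):
    T not ((((not p1 iff (not p2 and p2)) iff p3) and (p2 or p1)) or (not p2 implies p3)): α-rule — add F (((not p1 iff (not p2 and p2)) iff p3) and (p2 or p1)), F (not p2 implies p3).
    F (not p2 implies p3): α-rule — add T not p2, F p3.
    T (not p3 implies p1): β-rule — branch into F not p3  //  T p1.
      branch 1.1 (add F not p3):
        × closes — contains both p3 and not p3.
      branch 1.2 (add T p1):
        F (((not p1 iff (not p2 and p2)) iff p3) and (p2 or p1)): β-rule — branch into F ((not p1 iff (not p2 and p2)) iff p3)  //  F (p2 or p1).
          branch 1.2.1 (add F ((not p1 iff (not p2 and p2)) iff p3)):
            F ((not p1 iff (not p2 and p2)) iff p3): β-rule — branch into T (not p1 iff (not p2 and p2)), F p3  //  F (not p1 iff (not p2 and p2)), T p3.
              branch 1.2.1.1 (add T (not p1 iff (not p2 and p2)), F p3):
                T (not p1 iff (not p2 and p2)): β-rule — branch into T not p1, T (not p2 and p2)  //  F not p1, F (not p2 and p2).
                  branch 1.2.1.1.1 (add T not p1, T (not p2 and p2)):
                    × closes — contains both p1 and not p1.
                  branch 1.2.1.1.2 (add F not p1, F (not p2 and p2)):
                    F (not p2 and p2): β-rule — branch into F not p2  //  F p2.
                      branch 1.2.1.1.2.1 (add F not p2):
                        × closes — contains both p2 and not p2.
                      branch 1.2.1.1.2.2 (add F p2):
                        ○ open, literals {p1=true, p2=false, p3=false}.
              branch 1.2.1.2 (add F (not p1 iff (not p2 and p2)), T p3):
                × closes — contains both p3 and not p3.
          branch 1.2.2 (add F (p2 or p1)):
            F (p2 or p1): α-rule — add F p2, F p1.
            × closes — contains both p1 and not p1.
  branch 2 (add F (not p3 implies p1), F not ((((not p1 iff (not p2 and p2)) iff p3) and (p2 or p1)) or (not p2 implies p3))):
    F (not p3 implies p1): α-rule — add T not p3, F p1.
    F not ((((not p1 iff (not p2 and p2)) iff p3) and (p2 or p1)) or (not p2 implies p3)): β-rule — branch into T (((not p1 iff (not p2 and p2)) iff p3) and (p2 or p1))  //  T (not p2 implies p3).
      branch 2.1 (add T (((not p1 iff (not p2 and p2)) iff p3) and (p2 or p1))):
        T (((not p1 iff (not p2 and p2)) iff p3) and (p2 or p1)): α-rule — add T ((not p1 iff (not p2 and p2)) iff p3), T (p2 or p1).
        T ((not p1 iff (not p2 and p2)) iff p3): β-rule — branch into T (not p1 iff (not p2 and p2)), T p3  //  F (not p1 iff (not p2 and p2)), F p3.
          branch 2.1.1 (add T (not p1 iff (not p2 and p2)), T p3):
            × closes — contains both p3 and not p3.
          branch 2.1.2 (add F (not p1 iff (not p2 and p2)), F p3):
            T (p2 or p1): β-rule — branch into T p2  //  T p1.
              branch 2.1.2.1 (add T p2):
                F (not p1 iff (not p2 and p2)): β-rule — branch into T not p1, F (not p2 and p2)  //  F not p1, T (not p2 and p2).
                  branch 2.1.2.1.1 (add T not p1, F (not p2 and p2)):
                    F (not p2 and p2): β-rule — branch into F not p2  //  F p2.
                      branch 2.1.2.1.1.1 (add F not p2):
                        ○ open, literals {p1=false, p2=true, p3=false}.
                      branch 2.1.2.1.1.2 (add F p2):
                        × closes — contains both p2 and not p2.
                  branch 2.1.2.1.2 (add F not p1, T (not p2 and p2)):
                    × closes — contains both p1 and not p1.
              branch 2.1.2.2 (add T p1):
                × closes — contains both p1 and not p1.
      branch 2.2 (add T (not p2 implies p3)):
        T (not p2 implies p3): β-rule — branch into F not p2  //  T p3.
          branch 2.2.1 (add F not p2):
            ○ open, literals {p1=false, p2=true, p3=false}.
          branch 2.2.2 (add T p3):
            × closes — contains both p3 and not p3.
10 branches closed, 3 open.
Each open branch fixes some atoms; the unmentioned ones are free. Counting distinct full assignments: branch {p1=true, p2=false, p3=false} (none free) contributes 1 new; branch {p1=false, p2=true, p3=false} (none free) contributes 1 new; branch {p1=false, p2=true, p3=false} (none free) contributes 0 new. Total: 2.

2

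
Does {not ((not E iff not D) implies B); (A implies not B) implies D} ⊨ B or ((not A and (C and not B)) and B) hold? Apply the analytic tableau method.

Initial set: {T not ((not E iff not D) implies B); T ((A implies not B) implies D); F (B or ((not A and (C and not B)) and B))}.
T not ((not E iff not D) implies B): α-rule — add T (not E iff not D), F B.
F (B or ((not A and (C and not B)) and B)): α-rule — add F B, F ((not A and (C and not B)) and B).
T ((A implies not B) implies D): β-rule — branch into F (A implies not B)  //  T D.
  branch 1 (add F (A implies not B)):
    F (A implies not B): α-rule — add T A, F not B.
    × closes — contains both B and not B.
  branch 2 (add T D):
    T (not E iff not D): β-rule — branch into T not E, T not D  //  F not E, F not D.
      branch 2.1 (add T not E, T not D):
        × closes — contains both D and not D.
      branch 2.2 (add F not E, F not D):
        F ((not A and (C and not B)) and B): β-rule — branch into F (not A and (C and not B))  //  F B.
          branch 2.2.1 (add F (not A and (C and not B))):
            F (not A and (C and not B)): β-rule — branch into F not A  //  F (C and not B).
              branch 2.2.1.1 (add F not A):
                ○ open, literals {A=1, B=0, D=1, E=1}.
              branch 2.2.1.2 (add F (C and not B)):
                F (C and not B): β-rule — branch into F C  //  F not B.
                  branch 2.2.1.2.1 (add F C):
                    ○ open, literals {B=0, C=0, D=1, E=1}.
                  branch 2.2.1.2.2 (add F not B):
                    × closes — contains both B and not B.
          branch 2.2.2 (add F B):
            ○ open, literals {B=0, D=1, E=1}.
3 branches closed, 3 open.
An open branch gives a countermodel: A=1, B=0, D=1, E=1 (unmentioned atoms arbitrary); the premises hold there but the conclusion fails.

No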